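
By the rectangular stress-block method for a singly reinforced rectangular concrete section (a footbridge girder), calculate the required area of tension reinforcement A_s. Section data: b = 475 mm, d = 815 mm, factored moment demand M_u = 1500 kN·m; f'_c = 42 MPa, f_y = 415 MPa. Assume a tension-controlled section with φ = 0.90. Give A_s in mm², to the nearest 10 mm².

M_n = M_u/φ = 1500/0.90 = 1666.67 kN·m.
With M_n = 0.85 f'_c a b (d − a/2), solve the quadratic for a:
a = d − √(d² − 2M_n/(0.85 f'_c b)) = 815 − √(815² − 2 × 1666.67×10⁶/(0.85 × 42 × 475)) = 131.15 mm.
A_s = 0.85 f'_c a b / f_y = 0.85 × 42 × 131.15 × 475 / 415 = 5359.0 mm².

A_s ≈ 5360 mm²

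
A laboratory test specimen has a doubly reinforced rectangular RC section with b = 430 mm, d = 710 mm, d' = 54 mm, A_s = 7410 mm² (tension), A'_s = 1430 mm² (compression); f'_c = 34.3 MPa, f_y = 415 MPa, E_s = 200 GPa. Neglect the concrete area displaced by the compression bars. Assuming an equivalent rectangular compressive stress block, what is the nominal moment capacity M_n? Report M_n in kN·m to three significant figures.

M_n ≈ 1910 kN·m

Assume both tension and compression steel yield.
Net tension couple steel: A_s − A'_s = 5980 mm².
a = (A_s − A'_s) f_y / (0.85 f'_c b) = 2481700/(0.85 × 34.3 × 430) = 197.96 mm.
c = a/β₁ = 197.96/0.805 = 245.91 mm; ε'_s = 0.003(c − d')/c = 0.0023 ≥ f_y/E_s = 0.0021, so compression steel does yield.
M_n = (A_s − A'_s) f_y (d − a/2) + A'_s f_y (d − d') = [2481700 × (710 − 98.98) + 593450 × (710 − 54)] × 10⁻⁶ = 1516.37 + 389.30 = 1905.67 kN·m.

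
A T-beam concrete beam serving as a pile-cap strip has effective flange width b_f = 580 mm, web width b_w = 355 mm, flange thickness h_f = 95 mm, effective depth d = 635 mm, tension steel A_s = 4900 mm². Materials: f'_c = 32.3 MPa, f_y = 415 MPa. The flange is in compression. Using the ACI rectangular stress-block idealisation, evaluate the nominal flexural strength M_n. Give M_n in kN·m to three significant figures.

Tension: T = A_s f_y = 4900 × 415 = 2033500 N.
Try a within the flange: a = T/(0.85 f'_c b_f) = 2033500/(0.85 × 32.3 × 580) = 127.70 mm.
a = 127.70 > h_f = 95 mm: the block extends into the web. Split into flange-overhang and web parts.
C_f = 0.85 f'_c (b_f − b_w) h_f = 0.85 × 32.3 × (580 − 355) × 95 = 586851 N.
Remaining web compression depth: a_w = (T − C_f)/(0.85 f'_c b_w) = (2033500 − 586851)/(0.85 × 32.3 × 355) = 148.43 mm.
M_n = C_f(d − h_f/2) + (T − C_f)(d − a_w/2) = 586851 × (635 − 47.5) + 1446649 × (635 − 74.215) = 344.77 + 811.26 = 1156.03 × 10⁶ N·mm.
M_n = 1156.03 kN·m.

M_n ≈ 1160 kN·m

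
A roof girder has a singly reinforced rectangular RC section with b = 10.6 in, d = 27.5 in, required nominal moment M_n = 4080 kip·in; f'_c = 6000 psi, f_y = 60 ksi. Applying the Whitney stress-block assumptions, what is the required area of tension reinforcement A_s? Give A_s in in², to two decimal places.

A_s ≈ 2.61 in²

From M_n = 0.85 f'_c a b (d − a/2):
a = d − √(d² − 2M_n/(0.85 f'_c b)) = 27.5 − √(27.5² − 2 × 4080/(0.85 × 6 × 10.6)) = 2.897 in.
A_s = 0.85 f'_c a b / f_y = 0.85 × 6 × 2.897 × 10.6 / 60 = 2.610 in².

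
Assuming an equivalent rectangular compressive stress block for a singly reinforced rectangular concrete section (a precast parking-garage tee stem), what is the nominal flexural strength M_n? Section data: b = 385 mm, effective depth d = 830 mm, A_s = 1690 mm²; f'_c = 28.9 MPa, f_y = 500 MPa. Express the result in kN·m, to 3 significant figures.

T = A_s f_y = 1690 × 500 = 845000 N = 845 kN.
From C = T: a = T/(0.85 f'_c b) = 845000/(0.85 × 28.9 × 385) = 89.35 mm.
M_n = T(d − a/2) = 845 kN × (830 − 44.675) mm = 663.60 kN·m.

M_n ≈ 664 kN·m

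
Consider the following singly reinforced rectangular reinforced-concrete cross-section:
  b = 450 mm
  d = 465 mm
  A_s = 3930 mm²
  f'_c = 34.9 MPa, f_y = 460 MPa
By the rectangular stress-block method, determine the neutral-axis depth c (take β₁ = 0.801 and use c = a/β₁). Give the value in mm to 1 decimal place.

T = A_s f_y = 3930 × 460 = 1807800 N = 1807.8 kN.
Setting C = 0.85 f'_c a b equal to T: a = 1807800/(0.85 × 34.9 × 450) = 135.423 mm.
With β₁ = 0.801, c = a/β₁ = 135.423/0.801 = 169.1 mm.

c ≈ 169.1 mm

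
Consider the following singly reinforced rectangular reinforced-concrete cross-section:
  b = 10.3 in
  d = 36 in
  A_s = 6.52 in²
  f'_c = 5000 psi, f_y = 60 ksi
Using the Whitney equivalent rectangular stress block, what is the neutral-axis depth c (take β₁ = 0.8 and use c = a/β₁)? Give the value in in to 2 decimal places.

c ≈ 11.17 in

T = A_s f_y = 6.52 × 60 = 391.2 kips.
a = T/(0.85 f'_c b) = 391.2/(0.85 × 5 × 10.3) = 8.9366 in.
With β₁ = 0.8, c = a/β₁ = 8.9366/0.8 = 11.17 in.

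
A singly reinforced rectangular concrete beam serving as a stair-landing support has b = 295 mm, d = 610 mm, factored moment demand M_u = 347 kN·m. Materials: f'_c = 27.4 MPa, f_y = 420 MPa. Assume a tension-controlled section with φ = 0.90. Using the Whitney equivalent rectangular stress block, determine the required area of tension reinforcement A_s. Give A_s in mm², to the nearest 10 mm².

A_s ≈ 1640 mm²

M_n = M_u/φ = 347/0.90 = 385.556 kN·m.
With M_n = 0.85 f'_c a b (d − a/2), solve the quadratic for a:
a = d − √(d² − 2M_n/(0.85 f'_c b)) = 610 − √(610² − 2 × 385.556×10⁶/(0.85 × 27.4 × 295)) = 100.23 mm.
A_s = 0.85 f'_c a b / f_y = 0.85 × 27.4 × 100.23 × 295 / 420 = 1639.6 mm².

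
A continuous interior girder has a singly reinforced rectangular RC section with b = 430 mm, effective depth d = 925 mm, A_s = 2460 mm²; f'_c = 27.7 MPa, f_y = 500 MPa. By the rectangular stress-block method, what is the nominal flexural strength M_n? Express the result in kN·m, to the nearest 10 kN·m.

M_n ≈ 1060 kN·m

T = A_s f_y = 2460 × 500 = 1230000 N = 1230 kN.
From C = T: a = T/(0.85 f'_c b) = 1230000/(0.85 × 27.7 × 430) = 121.49 mm.
M_n = T(d − a/2) = 1230 kN × (925 − 60.745) mm = 1063.03 kN·m.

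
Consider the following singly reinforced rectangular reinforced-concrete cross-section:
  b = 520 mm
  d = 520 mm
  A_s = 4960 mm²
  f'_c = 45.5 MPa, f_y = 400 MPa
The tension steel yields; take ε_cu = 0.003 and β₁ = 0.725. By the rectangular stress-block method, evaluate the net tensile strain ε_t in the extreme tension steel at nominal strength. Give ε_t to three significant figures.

a = A_s f_y/(0.85 f'_c b) = 98.65 mm.
β₁ = 0.725, so c = a/β₁ = 98.65/0.725 = 136.07 mm.
From the linear strain diagram with ε_cu = 0.003: ε_t = 0.003 (d − c)/c = 0.003 × (520 − 136.07)/136.07 = 0.00846.
Since ε_t ≥ 0.005, the section is tension-controlled.

ε_t ≈ 0.00846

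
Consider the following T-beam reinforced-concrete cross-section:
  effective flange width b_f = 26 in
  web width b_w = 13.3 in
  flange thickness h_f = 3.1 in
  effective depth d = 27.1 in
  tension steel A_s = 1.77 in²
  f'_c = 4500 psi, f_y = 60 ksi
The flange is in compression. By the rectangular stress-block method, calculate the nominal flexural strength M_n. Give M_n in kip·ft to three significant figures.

M_n ≈ 235 kip·ft

Tension: T = A_s f_y = 1.77 × 60 = 106.2 kips.
Try a within the flange: a = T/(0.85 f'_c b_f) = 106.2/(0.85 × 4.5 × 26) = 1.068 in.
Since a = 1.068 ≤ h_f = 3.1 in, the stress block lies entirely in the flange; analyse as a rectangular beam of width b_f.
M_n = T(d − a/2) = 106.2 × (27.1 − 0.534) = 2821.3 kip·in.
M_n = 2821.3/12 = 235.11 kip·ft.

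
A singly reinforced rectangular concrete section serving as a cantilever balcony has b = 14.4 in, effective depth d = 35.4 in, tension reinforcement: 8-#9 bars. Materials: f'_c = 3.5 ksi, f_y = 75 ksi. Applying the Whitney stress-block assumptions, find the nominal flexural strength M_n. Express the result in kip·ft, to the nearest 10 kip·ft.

A_s = 8 × 1 = 8 in².
T = A_s f_y = 8 × 75 = 600 kips.
a = T/(0.85 f'_c b) = 600/(0.85 × 3.5 × 14.4) = 14.006 in.
M_n = T(d − a/2) = 600 × (35.4 − 7.003) = 17038.2 kip·in = 17038.2/12 = 1419.85 kip·ft.

M_n ≈ 1420 kip·ft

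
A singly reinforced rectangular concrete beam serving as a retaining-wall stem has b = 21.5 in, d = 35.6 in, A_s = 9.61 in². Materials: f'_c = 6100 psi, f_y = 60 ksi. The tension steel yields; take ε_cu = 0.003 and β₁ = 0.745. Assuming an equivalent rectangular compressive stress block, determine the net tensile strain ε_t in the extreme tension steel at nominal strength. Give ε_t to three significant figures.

a = A_s f_y/(0.85 f'_c b) = 5.172 in.
β₁ = 0.745, so c = a/β₁ = 5.172/0.745 = 6.942 in.
From the linear strain diagram with ε_cu = 0.003: ε_t = 0.003 (d − c)/c = 0.003 × (35.6 − 6.942)/6.942 = 0.0124.
Since ε_t ≥ 0.005, the section is tension-controlled.

ε_t ≈ 0.0124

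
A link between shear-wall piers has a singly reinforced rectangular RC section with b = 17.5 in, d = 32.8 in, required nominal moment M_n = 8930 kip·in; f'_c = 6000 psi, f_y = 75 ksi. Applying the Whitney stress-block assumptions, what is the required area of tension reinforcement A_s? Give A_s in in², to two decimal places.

A_s ≈ 3.82 in²

From M_n = 0.85 f'_c a b (d − a/2):
a = d − √(d² − 2M_n/(0.85 f'_c b)) = 32.8 − √(32.8² − 2 × 8930/(0.85 × 6 × 17.5)) = 3.207 in.
A_s = 0.85 f'_c a b / f_y = 0.85 × 6 × 3.207 × 17.5 / 75 = 3.816 in².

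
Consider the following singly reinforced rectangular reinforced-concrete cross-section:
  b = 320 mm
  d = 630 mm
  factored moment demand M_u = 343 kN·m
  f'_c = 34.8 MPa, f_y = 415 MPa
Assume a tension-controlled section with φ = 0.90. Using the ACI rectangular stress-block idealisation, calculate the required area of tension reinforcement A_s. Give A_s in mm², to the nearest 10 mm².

M_n = M_u/φ = 343/0.90 = 381.111 kN·m.
With M_n = 0.85 f'_c a b (d − a/2), solve the quadratic for a:
a = d − √(d² − 2M_n/(0.85 f'_c b)) = 630 − √(630² − 2 × 381.111×10⁶/(0.85 × 34.8 × 320)) = 67.53 mm.
A_s = 0.85 f'_c a b / f_y = 0.85 × 34.8 × 67.53 × 320 / 415 = 1540.3 mm².

A_s ≈ 1540 mm²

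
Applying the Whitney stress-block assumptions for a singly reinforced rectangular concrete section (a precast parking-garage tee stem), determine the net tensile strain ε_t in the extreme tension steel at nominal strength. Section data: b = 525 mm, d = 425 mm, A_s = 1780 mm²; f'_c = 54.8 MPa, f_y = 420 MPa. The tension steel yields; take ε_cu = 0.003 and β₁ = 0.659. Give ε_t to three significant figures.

a = A_s f_y/(0.85 f'_c b) = 30.57 mm.
β₁ = 0.659, so c = a/β₁ = 30.57/0.659 = 46.39 mm.
From the linear strain diagram with ε_cu = 0.003: ε_t = 0.003 (d − c)/c = 0.003 × (425 − 46.39)/46.39 = 0.0245.
Since ε_t ≥ 0.005, the section is tension-controlled.

ε_t ≈ 0.0245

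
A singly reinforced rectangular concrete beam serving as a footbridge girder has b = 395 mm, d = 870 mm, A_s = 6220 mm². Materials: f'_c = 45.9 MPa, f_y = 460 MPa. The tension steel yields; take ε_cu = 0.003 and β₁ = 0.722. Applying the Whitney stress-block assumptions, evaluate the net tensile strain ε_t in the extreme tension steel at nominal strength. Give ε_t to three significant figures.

ε_t ≈ 0.00715

a = A_s f_y/(0.85 f'_c b) = 185.66 mm.
β₁ = 0.722, so c = a/β₁ = 185.66/0.722 = 257.15 mm.
From the linear strain diagram with ε_cu = 0.003: ε_t = 0.003 (d − c)/c = 0.003 × (870 − 257.15)/257.15 = 0.00715.
Since ε_t ≥ 0.005, the section is tension-controlled.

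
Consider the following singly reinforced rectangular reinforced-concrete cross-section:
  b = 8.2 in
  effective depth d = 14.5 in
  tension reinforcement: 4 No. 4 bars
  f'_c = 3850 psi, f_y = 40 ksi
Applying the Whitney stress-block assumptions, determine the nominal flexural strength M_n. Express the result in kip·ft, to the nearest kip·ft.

A_s = 4 × 0.2 = 0.8 in².
T = A_s f_y = 0.8 × 40 = 32 kips.
a = T/(0.85 f'_c b) = 32/(0.85 × 3.85 × 8.2) = 1.192 in.
M_n = T(d − a/2) = 32 × (14.5 − 0.596) = 444.9 kip·in = 444.9/12 = 37.08 kip·ft.

M_n ≈ 37 kip·ft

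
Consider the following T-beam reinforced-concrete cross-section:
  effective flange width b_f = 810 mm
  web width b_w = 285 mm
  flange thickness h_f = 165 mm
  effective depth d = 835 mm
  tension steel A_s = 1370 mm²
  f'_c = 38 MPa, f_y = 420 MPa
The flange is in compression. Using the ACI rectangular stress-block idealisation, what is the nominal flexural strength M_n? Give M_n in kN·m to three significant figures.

M_n ≈ 474 kN·m

Tension: T = A_s f_y = 1370 × 420 = 575400 N.
Try a within the flange: a = T/(0.85 f'_c b_f) = 575400/(0.85 × 38 × 810) = 21.99 mm.
Since a = 21.99 ≤ h_f = 165 mm, the stress block lies entirely in the flange; analyse as a rectangular beam of width b_f.
M_n = T(d − a/2) = 575400 × (835 − 10.995) = 474.13 × 10⁶ N·mm.
M_n = 474.13 kN·m.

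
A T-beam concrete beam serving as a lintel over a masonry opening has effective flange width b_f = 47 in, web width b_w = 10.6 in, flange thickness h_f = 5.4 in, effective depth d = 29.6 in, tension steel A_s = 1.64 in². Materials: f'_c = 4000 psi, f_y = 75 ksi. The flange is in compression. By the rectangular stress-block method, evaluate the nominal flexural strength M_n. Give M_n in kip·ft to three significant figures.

Tension: T = A_s f_y = 1.64 × 75 = 123 kips.
Try a within the flange: a = T/(0.85 f'_c b_f) = 123/(0.85 × 4 × 47) = 0.770 in.
Since a = 0.770 ≤ h_f = 5.4 in, the stress block lies entirely in the flange; analyse as a rectangular beam of width b_f.
M_n = T(d − a/2) = 123 × (29.6 − 0.385) = 3593.4 kip·in.
M_n = 3593.4/12 = 299.45 kip·ft.

M_n ≈ 299 kip·ft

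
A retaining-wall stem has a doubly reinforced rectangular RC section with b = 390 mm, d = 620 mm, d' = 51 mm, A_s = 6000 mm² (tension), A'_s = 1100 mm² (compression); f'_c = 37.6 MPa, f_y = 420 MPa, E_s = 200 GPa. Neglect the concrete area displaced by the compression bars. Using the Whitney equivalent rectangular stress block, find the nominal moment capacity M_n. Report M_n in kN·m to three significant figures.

Assume both tension and compression steel yield.
Net tension couple steel: A_s − A'_s = 4900 mm².
a = (A_s − A'_s) f_y / (0.85 f'_c b) = 2058000/(0.85 × 37.6 × 390) = 165.11 mm.
c = a/β₁ = 165.11/0.781 = 211.41 mm; ε'_s = 0.003(c − d')/c = 0.0023 ≥ f_y/E_s = 0.0021, so compression steel does yield.
M_n = (A_s − A'_s) f_y (d − a/2) + A'_s f_y (d − d') = [2058000 × (620 − 82.555) + 462000 × (620 − 51)] × 10⁻⁶ = 1106.06 + 262.88 = 1368.94 kN·m.

M_n ≈ 1370 kN·m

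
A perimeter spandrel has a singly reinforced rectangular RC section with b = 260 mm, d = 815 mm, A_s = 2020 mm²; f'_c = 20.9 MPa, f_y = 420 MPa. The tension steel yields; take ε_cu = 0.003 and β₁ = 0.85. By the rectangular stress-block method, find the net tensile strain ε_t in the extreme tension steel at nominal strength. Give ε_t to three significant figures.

ε_t ≈ 0.00831

a = A_s f_y/(0.85 f'_c b) = 183.68 mm.
β₁ = 0.85, so c = a/β₁ = 183.68/0.85 = 216.09 mm.
From the linear strain diagram with ε_cu = 0.003: ε_t = 0.003 (d − c)/c = 0.003 × (815 − 216.09)/216.09 = 0.00831.
Since ε_t ≥ 0.005, the section is tension-controlled.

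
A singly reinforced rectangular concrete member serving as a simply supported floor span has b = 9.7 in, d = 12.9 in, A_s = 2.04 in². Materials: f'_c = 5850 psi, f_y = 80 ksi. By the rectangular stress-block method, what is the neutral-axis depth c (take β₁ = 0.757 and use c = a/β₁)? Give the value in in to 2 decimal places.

T = A_s f_y = 2.04 × 80 = 163.2 kips.
a = T/(0.85 f'_c b) = 163.2/(0.85 × 5.85 × 9.7) = 3.3836 in.
With β₁ = 0.757, c = a/β₁ = 3.3836/0.757 = 4.47 in.

c ≈ 4.47 in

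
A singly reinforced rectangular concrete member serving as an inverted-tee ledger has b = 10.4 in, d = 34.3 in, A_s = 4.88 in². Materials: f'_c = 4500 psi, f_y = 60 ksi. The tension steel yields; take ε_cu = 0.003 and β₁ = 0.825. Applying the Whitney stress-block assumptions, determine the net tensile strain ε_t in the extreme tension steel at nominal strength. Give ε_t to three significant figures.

a = A_s f_y/(0.85 f'_c b) = 7.360 in.
β₁ = 0.825, so c = a/β₁ = 7.360/0.825 = 8.921 in.
From the linear strain diagram with ε_cu = 0.003: ε_t = 0.003 (d − c)/c = 0.003 × (34.3 − 8.921)/8.921 = 0.00853.
Since ε_t ≥ 0.005, the section is tension-controlled.

ε_t ≈ 0.00853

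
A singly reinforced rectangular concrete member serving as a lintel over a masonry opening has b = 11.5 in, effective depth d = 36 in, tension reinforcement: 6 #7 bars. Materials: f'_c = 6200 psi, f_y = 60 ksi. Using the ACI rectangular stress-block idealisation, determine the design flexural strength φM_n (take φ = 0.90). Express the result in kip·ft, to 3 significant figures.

A_s = 6 × 0.6 = 3.6 in².
T = A_s f_y = 3.6 × 60 = 216 kips.
a = T/(0.85 f'_c b) = 216/(0.85 × 6.2 × 11.5) = 3.564 in.
M_n = T(d − a/2) = 216 × (36 − 1.782) = 7391.1 kip·in = 7391.1/12 = 615.93 kip·ft.
φM_n = 0.90 × 615.93 = 554.34 kip·ft.

φM_n ≈ 554 kip·ft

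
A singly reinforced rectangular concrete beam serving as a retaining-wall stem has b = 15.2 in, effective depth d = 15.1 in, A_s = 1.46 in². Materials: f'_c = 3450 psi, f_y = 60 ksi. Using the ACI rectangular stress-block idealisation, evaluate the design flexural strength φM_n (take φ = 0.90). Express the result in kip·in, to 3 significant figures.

T = A_s f_y = 1.46 × 60 = 87.6 kips.
a = T/(0.85 f'_c b) = 87.6/(0.85 × 3.45 × 15.2) = 1.965 in.
M_n = T(d − a/2) = 87.6 × (15.1 − 0.9825) = 1236.7 kip·in.
φM_n = 0.90 × 1236.7 = 1113.0 kip·in.

φM_n ≈ 1110 kip·in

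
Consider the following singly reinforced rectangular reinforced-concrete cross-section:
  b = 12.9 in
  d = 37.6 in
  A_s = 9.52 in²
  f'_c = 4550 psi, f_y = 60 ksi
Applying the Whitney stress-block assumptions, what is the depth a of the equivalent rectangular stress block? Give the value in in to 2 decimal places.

T = A_s f_y = 9.52 × 60 = 571.2 kips.
a = T/(0.85 f'_c b) = 571.2/(0.85 × 4.55 × 12.9) = 11.45 in.

a ≈ 11.45 in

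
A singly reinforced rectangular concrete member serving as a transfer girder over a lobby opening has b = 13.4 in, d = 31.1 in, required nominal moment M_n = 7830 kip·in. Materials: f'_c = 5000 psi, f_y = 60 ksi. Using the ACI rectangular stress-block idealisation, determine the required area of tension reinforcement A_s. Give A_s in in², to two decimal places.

A_s ≈ 4.55 in²

From M_n = 0.85 f'_c a b (d − a/2):
a = d − √(d² − 2M_n/(0.85 f'_c b)) = 31.1 − √(31.1² − 2 × 7830/(0.85 × 5 × 13.4)) = 4.790 in.
A_s = 0.85 f'_c a b / f_y = 0.85 × 5 × 4.790 × 13.4 / 60 = 4.547 in².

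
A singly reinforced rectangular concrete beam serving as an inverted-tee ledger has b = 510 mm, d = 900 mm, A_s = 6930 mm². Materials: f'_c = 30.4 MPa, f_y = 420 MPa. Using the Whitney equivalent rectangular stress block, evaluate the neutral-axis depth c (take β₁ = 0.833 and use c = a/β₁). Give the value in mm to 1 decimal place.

T = A_s f_y = 6930 × 420 = 2910600 N = 2910.6 kN.
Setting C = 0.85 f'_c a b equal to T: a = 2910600/(0.85 × 30.4 × 510) = 220.861 mm.
With β₁ = 0.833, c = a/β₁ = 220.861/0.833 = 265.1 mm.

c ≈ 265.1 mm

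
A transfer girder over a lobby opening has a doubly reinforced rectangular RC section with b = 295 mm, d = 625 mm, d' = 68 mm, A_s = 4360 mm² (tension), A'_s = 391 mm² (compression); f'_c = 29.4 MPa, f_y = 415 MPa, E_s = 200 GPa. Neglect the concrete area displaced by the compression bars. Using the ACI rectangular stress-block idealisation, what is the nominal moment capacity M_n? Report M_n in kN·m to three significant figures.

Assume both tension and compression steel yield.
Net tension couple steel: A_s − A'_s = 3969 mm².
a = (A_s − A'_s) f_y / (0.85 f'_c b) = 1647135/(0.85 × 29.4 × 295) = 223.43 mm.
c = a/β₁ = 223.43/0.84 = 265.99 mm; ε'_s = 0.003(c − d')/c = 0.0022 ≥ f_y/E_s = 0.0021, so compression steel does yield.
M_n = (A_s − A'_s) f_y (d − a/2) + A'_s f_y (d − d') = [1647135 × (625 − 111.715) + 162265 × (625 − 68)] × 10⁻⁶ = 845.45 + 90.38 = 935.83 kN·m.

M_n ≈ 936 kN·m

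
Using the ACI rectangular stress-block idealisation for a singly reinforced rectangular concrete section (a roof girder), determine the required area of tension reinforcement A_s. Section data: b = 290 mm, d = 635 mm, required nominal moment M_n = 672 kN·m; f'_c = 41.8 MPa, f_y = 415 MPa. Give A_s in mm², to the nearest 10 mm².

A_s ≈ 2800 mm²

With M_n = 0.85 f'_c a b (d − a/2), solve the quadratic for a:
a = d − √(d² − 2M_n/(0.85 f'_c b)) = 635 − √(635² − 2 × 672×10⁶/(0.85 × 41.8 × 290)) = 112.71 mm.
A_s = 0.85 f'_c a b / f_y = 0.85 × 41.8 × 112.71 × 290 / 415 = 2798.4 mm².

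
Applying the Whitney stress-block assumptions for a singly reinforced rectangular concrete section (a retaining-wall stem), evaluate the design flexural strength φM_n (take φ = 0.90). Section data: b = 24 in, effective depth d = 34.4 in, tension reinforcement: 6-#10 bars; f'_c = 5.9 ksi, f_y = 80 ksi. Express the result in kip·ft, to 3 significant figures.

A_s = 6 × 1.27 = 7.62 in².
T = A_s f_y = 7.62 × 80 = 609.6 kips.
a = T/(0.85 f'_c b) = 609.6/(0.85 × 5.9 × 24) = 5.065 in.
M_n = T(d − a/2) = 609.6 × (34.4 − 2.5325) = 19426.4 kip·in = 19426.4/12 = 1618.87 kip·ft.
φM_n = 0.90 × 1618.87 = 1456.98 kip·ft.

φM_n ≈ 1460 kip·ft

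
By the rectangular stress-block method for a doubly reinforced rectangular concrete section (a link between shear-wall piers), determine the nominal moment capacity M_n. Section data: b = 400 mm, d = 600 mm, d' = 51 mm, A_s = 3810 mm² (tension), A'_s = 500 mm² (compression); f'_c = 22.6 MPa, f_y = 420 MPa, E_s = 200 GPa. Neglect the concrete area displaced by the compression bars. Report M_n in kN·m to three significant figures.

Assume both tension and compression steel yield.
Net tension couple steel: A_s − A'_s = 3310 mm².
a = (A_s − A'_s) f_y / (0.85 f'_c b) = 1390200/(0.85 × 22.6 × 400) = 180.92 mm.
c = a/β₁ = 180.92/0.85 = 212.85 mm; ε'_s = 0.003(c − d')/c = 0.0023 ≥ f_y/E_s = 0.0021, so compression steel does yield.
M_n = (A_s − A'_s) f_y (d − a/2) + A'_s f_y (d − d') = [1390200 × (600 − 90.46) + 210000 × (600 − 51)] × 10⁻⁶ = 708.36 + 115.29 = 823.65 kN·m.

M_n ≈ 824 kN·m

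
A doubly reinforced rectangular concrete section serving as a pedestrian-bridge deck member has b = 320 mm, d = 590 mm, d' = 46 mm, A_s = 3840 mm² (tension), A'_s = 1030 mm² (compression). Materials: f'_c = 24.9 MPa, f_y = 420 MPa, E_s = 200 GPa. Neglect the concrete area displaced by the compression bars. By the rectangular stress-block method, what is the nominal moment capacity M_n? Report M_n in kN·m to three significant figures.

M_n ≈ 829 kN·m

Assume both tension and compression steel yield.
Net tension couple steel: A_s − A'_s = 2810 mm².
a = (A_s − A'_s) f_y / (0.85 f'_c b) = 1180200/(0.85 × 24.9 × 320) = 174.26 mm.
c = a/β₁ = 174.26/0.85 = 205.01 mm; ε'_s = 0.003(c − d')/c = 0.0023 ≥ f_y/E_s = 0.0021, so compression steel does yield.
M_n = (A_s − A'_s) f_y (d − a/2) + A'_s f_y (d − d') = [1180200 × (590 − 87.13) + 432600 × (590 − 46)] × 10⁻⁶ = 593.49 + 235.33 = 828.82 kN·m.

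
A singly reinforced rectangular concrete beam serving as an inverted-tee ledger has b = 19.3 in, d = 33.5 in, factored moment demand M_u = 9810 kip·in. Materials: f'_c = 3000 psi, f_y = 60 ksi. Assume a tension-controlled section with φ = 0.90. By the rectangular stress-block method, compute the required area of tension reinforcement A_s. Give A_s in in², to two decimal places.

A_s ≈ 6.10 in²

M_n = M_u/φ = 9810/0.90 = 10900 kip·in.
From M_n = 0.85 f'_c a b (d − a/2):
a = d − √(d² − 2M_n/(0.85 f'_c b)) = 33.5 − √(33.5² − 2 × 10900/(0.85 × 3 × 19.3)) = 7.437 in.
A_s = 0.85 f'_c a b / f_y = 0.85 × 3 × 7.437 × 19.3 / 60 = 6.100 in².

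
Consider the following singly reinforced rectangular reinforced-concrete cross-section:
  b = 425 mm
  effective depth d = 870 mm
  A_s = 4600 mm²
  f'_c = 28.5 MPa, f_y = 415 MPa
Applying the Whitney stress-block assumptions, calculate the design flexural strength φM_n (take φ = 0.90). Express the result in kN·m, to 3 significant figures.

T = A_s f_y = 4600 × 415 = 1909000 N = 1909 kN.
From C = T: a = T/(0.85 f'_c b) = 1909000/(0.85 × 28.5 × 425) = 185.42 mm.
M_n = T(d − a/2) = 1909 kN × (870 − 92.71) mm = 1483.85 kN·m.
φM_n = 0.90 × 1483.85 = 1335.47 kN·m.

φM_n ≈ 1340 kN·m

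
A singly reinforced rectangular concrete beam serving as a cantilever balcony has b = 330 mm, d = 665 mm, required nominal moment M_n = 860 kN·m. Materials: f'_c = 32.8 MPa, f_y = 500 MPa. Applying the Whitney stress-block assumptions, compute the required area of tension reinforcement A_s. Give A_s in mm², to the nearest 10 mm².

With M_n = 0.85 f'_c a b (d − a/2), solve the quadratic for a:
a = d − √(d² − 2M_n/(0.85 f'_c b)) = 665 − √(665² − 2 × 860×10⁶/(0.85 × 32.8 × 330)) = 159.75 mm.
A_s = 0.85 f'_c a b / f_y = 0.85 × 32.8 × 159.75 × 330 / 500 = 2939.5 mm².

A_s ≈ 2940 mm²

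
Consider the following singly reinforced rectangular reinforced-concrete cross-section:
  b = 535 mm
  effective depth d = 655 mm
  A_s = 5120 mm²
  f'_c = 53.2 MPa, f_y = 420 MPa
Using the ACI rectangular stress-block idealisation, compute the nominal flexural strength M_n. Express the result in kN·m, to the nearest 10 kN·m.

T = A_s f_y = 5120 × 420 = 2150400 N = 2150.4 kN.
From C = T: a = T/(0.85 f'_c b) = 2150400/(0.85 × 53.2 × 535) = 88.89 mm.
M_n = T(d − a/2) = 2150.4 kN × (655 − 44.445) mm = 1312.94 kN·m.

M_n ≈ 1310 kN·m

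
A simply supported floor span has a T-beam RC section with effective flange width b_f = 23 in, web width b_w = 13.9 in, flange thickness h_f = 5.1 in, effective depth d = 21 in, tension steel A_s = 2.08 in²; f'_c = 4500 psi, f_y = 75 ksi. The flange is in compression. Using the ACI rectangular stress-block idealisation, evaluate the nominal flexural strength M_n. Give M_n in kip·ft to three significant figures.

Tension: T = A_s f_y = 2.08 × 75 = 156 kips.
Try a within the flange: a = T/(0.85 f'_c b_f) = 156/(0.85 × 4.5 × 23) = 1.773 in.
Since a = 1.773 ≤ h_f = 5.1 in, the stress block lies entirely in the flange; analyse as a rectangular beam of width b_f.
M_n = T(d − a/2) = 156 × (21 − 0.8865) = 3137.7 kip·in.
M_n = 3137.7/12 = 261.48 kip·ft.

M_n ≈ 261 kip·ft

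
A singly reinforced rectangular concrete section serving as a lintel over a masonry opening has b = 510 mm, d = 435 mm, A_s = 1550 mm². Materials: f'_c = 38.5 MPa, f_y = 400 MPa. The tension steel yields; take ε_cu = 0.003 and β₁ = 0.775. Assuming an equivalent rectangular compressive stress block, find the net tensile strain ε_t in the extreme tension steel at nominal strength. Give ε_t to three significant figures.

ε_t ≈ 0.0242

a = A_s f_y/(0.85 f'_c b) = 37.15 mm.
β₁ = 0.775, so c = a/β₁ = 37.15/0.775 = 47.94 mm.
From the linear strain diagram with ε_cu = 0.003: ε_t = 0.003 (d − c)/c = 0.003 × (435 − 47.94)/47.94 = 0.0242.
Since ε_t ≥ 0.005, the section is tension-controlled.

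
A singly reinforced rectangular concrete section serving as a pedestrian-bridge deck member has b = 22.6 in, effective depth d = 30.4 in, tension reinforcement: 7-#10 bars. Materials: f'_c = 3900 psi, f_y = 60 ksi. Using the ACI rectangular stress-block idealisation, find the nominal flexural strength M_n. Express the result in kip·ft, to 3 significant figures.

A_s = 7 × 1.27 = 8.89 in².
T = A_s f_y = 8.89 × 60 = 533.4 kips.
a = T/(0.85 f'_c b) = 533.4/(0.85 × 3.9 × 22.6) = 7.120 in.
M_n = T(d − a/2) = 533.4 × (30.4 − 3.56) = 14316.5 kip·in = 14316.5/12 = 1193.04 kip·ft.

M_n ≈ 1190 kip·ft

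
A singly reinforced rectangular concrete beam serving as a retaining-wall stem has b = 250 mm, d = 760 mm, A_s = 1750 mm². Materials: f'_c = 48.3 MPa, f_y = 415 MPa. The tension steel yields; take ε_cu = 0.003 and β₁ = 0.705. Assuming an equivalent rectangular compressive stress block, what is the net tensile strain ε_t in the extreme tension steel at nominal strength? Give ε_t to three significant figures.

a = A_s f_y/(0.85 f'_c b) = 70.76 mm.
β₁ = 0.705, so c = a/β₁ = 70.76/0.705 = 100.37 mm.
From the linear strain diagram with ε_cu = 0.003: ε_t = 0.003 (d − c)/c = 0.003 × (760 − 100.37)/100.37 = 0.0197.
Since ε_t ≥ 0.005, the section is tension-controlled.

ε_t ≈ 0.0197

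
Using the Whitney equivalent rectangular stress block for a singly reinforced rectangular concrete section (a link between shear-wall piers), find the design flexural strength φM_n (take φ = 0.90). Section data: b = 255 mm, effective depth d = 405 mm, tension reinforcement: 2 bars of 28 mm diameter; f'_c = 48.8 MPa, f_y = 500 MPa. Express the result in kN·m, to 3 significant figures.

φM_n ≈ 208 kN·m

A_s = 2 × 616 = 1232 mm².
T = A_s f_y = 1232 × 500 = 616000 N = 616 kN.
From C = T: a = T/(0.85 f'_c b) = 616000/(0.85 × 48.8 × 255) = 58.24 mm.
M_n = T(d − a/2) = 616 kN × (405 − 29.12) mm = 231.54 kN·m.
φM_n = 0.90 × 231.54 = 208.39 kN·m.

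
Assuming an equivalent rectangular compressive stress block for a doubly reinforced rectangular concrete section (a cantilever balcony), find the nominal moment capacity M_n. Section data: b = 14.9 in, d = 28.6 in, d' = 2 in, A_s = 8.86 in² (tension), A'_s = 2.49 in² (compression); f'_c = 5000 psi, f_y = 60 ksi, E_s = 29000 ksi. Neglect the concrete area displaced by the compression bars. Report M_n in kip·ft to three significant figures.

M_n ≈ 1150 kip·ft

Assume both steels yield.
a = (A_s − A'_s) f_y/(0.85 f'_c b) = (8.86 − 2.49) × 60/(0.85 × 5 × 14.9) = 6.036 in.
c = a/β₁ = 6.036/0.8 = 7.545 in; ε'_s = 0.003(c − d')/c = 0.0022 ≥ ε_y = 0.0021, so the compression steel yields.
M_n = (A_s − A'_s) f_y (d − a/2) + A'_s f_y (d − d') = 382.2 × (28.6 − 3.018) + 149.4 × (28.6 − 2) = 9777.4 + 3974.0 = 13751.4 kip·in = 13751.4/12 = 1145.95 kip·ft.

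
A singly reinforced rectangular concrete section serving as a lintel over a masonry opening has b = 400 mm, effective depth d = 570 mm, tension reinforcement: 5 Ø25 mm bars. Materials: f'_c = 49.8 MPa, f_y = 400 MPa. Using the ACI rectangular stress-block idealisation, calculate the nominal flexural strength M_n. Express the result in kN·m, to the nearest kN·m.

A_s = 5 × 491 = 2455 mm².
T = A_s f_y = 2455 × 400 = 982000 N = 982 kN.
From C = T: a = T/(0.85 f'_c b) = 982000/(0.85 × 49.8 × 400) = 58.00 mm.
M_n = T(d − a/2) = 982 kN × (570 − 29) mm = 531.26 kN·m.

M_n ≈ 531 kN·m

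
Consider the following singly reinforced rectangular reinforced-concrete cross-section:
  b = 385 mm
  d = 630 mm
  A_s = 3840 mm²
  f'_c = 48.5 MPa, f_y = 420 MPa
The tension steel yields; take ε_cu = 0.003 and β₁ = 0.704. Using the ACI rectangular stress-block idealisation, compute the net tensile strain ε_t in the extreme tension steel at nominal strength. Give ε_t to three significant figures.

ε_t ≈ 0.0101

a = A_s f_y/(0.85 f'_c b) = 101.62 mm.
β₁ = 0.704, so c = a/β₁ = 101.62/0.704 = 144.35 mm.
From the linear strain diagram with ε_cu = 0.003: ε_t = 0.003 (d − c)/c = 0.003 × (630 − 144.35)/144.35 = 0.0101.
Since ε_t ≥ 0.005, the section is tension-controlled.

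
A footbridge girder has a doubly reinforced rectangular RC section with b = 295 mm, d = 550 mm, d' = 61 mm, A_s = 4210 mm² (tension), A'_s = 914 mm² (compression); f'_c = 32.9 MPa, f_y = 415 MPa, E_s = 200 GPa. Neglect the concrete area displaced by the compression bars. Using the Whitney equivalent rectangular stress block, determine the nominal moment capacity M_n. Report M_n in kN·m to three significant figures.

Assume both tension and compression steel yield.
Net tension couple steel: A_s − A'_s = 3296 mm².
a = (A_s − A'_s) f_y / (0.85 f'_c b) = 1367840/(0.85 × 32.9 × 295) = 165.81 mm.
c = a/β₁ = 165.81/0.815 = 203.45 mm; ε'_s = 0.003(c − d')/c = 0.0021 ≥ f_y/E_s = 0.0021, so compression steel does yield.
M_n = (A_s − A'_s) f_y (d − a/2) + A'_s f_y (d − d') = [1367840 × (550 − 82.905) + 379310 × (550 − 61)] × 10⁻⁶ = 638.91 + 185.48 = 824.39 kN·m.

M_n ≈ 824 kN·m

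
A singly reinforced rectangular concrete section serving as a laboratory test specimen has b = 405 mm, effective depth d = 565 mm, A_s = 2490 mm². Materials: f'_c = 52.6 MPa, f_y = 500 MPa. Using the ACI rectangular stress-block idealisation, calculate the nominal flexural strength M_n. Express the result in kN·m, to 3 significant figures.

M_n ≈ 661 kN·m

T = A_s f_y = 2490 × 500 = 1245000 N = 1245 kN.
From C = T: a = T/(0.85 f'_c b) = 1245000/(0.85 × 52.6 × 405) = 68.76 mm.
M_n = T(d − a/2) = 1245 kN × (565 − 34.38) mm = 660.62 kN·m.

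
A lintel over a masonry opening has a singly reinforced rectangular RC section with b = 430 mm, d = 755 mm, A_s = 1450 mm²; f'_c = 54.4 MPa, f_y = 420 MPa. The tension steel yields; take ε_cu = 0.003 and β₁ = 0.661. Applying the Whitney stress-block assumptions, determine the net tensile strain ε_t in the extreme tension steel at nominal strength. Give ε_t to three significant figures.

a = A_s f_y/(0.85 f'_c b) = 30.63 mm.
β₁ = 0.661, so c = a/β₁ = 30.63/0.661 = 46.34 mm.
From the linear strain diagram with ε_cu = 0.003: ε_t = 0.003 (d − c)/c = 0.003 × (755 − 46.34)/46.34 = 0.0459.
Since ε_t ≥ 0.005, the section is tension-controlled.

ε_t ≈ 0.0459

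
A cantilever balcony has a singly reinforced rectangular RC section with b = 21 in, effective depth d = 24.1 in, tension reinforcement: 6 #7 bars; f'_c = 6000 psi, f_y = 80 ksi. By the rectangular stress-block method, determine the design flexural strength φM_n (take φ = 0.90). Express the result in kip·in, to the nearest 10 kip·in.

φM_n ≈ 5900 kip·in

A_s = 6 × 0.6 = 3.6 in².
T = A_s f_y = 3.6 × 80 = 288 kips.
a = T/(0.85 f'_c b) = 288/(0.85 × 6 × 21) = 2.689 in.
M_n = T(d − a/2) = 288 × (24.1 − 1.3445) = 6553.6 kip·in.
φM_n = 0.90 × 6553.6 = 5898.2 kip·in.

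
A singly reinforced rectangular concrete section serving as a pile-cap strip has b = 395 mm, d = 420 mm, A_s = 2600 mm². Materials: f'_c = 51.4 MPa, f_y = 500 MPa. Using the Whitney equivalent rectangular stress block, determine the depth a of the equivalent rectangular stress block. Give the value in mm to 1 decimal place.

a ≈ 75.3 mm

T = A_s f_y = 2600 × 500 = 1300000 N = 1300 kN.
Setting C = 0.85 f'_c a b equal to T: a = 1300000/(0.85 × 51.4 × 395) = 75.3 mm.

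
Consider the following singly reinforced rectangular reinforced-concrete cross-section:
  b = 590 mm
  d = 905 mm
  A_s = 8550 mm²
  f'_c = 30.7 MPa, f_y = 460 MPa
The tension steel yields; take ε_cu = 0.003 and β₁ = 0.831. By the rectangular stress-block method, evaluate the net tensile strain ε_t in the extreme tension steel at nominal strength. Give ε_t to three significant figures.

ε_t ≈ 0.00583

a = A_s f_y/(0.85 f'_c b) = 255.46 mm.
β₁ = 0.831, so c = a/β₁ = 255.46/0.831 = 307.41 mm.
From the linear strain diagram with ε_cu = 0.003: ε_t = 0.003 (d − c)/c = 0.003 × (905 − 307.41)/307.41 = 0.00583.
Since ε_t ≥ 0.005, the section is tension-controlled.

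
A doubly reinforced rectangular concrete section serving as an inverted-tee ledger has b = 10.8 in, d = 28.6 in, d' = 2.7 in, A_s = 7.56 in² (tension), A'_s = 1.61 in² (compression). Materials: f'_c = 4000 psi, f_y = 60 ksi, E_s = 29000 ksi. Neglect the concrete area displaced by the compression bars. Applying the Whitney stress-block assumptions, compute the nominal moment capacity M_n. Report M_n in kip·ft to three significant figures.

Assume both steels yield.
a = (A_s − A'_s) f_y/(0.85 f'_c b) = (7.56 − 1.61) × 60/(0.85 × 4 × 10.8) = 9.722 in.
c = a/β₁ = 9.722/0.85 = 11.438 in; ε'_s = 0.003(c − d')/c = 0.0023 ≥ ε_y = 0.0021, so the compression steel yields.
M_n = (A_s − A'_s) f_y (d − a/2) + A'_s f_y (d − d') = 357 × (28.6 − 4.861) + 96.6 × (28.6 − 2.7) = 8474.8 + 2501.9 = 10976.7 kip·in = 10976.7/12 = 914.73 kip·ft.

M_n ≈ 915 kip·ft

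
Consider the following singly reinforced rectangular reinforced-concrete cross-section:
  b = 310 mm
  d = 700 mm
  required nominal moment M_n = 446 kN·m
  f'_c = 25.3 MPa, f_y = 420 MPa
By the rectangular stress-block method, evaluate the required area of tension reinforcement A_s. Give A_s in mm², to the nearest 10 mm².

A_s ≈ 1640 mm²

With M_n = 0.85 f'_c a b (d − a/2), solve the quadratic for a:
a = d − √(d² − 2M_n/(0.85 f'_c b)) = 700 − √(700² − 2 × 446×10⁶/(0.85 × 25.3 × 310)) = 103.18 mm.
A_s = 0.85 f'_c a b / f_y = 0.85 × 25.3 × 103.18 × 310 / 420 = 1637.7 mm².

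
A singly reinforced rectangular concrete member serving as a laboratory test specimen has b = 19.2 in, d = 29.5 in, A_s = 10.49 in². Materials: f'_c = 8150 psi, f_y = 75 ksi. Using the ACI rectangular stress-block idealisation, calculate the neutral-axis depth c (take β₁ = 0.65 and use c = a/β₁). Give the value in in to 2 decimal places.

T = A_s f_y = 10.49 × 75 = 786.75 kips.
a = T/(0.85 f'_c b) = 786.75/(0.85 × 8.15 × 19.2) = 5.9151 in.
With β₁ = 0.65, c = a/β₁ = 5.9151/0.65 = 9.10 in.

c ≈ 9.10 in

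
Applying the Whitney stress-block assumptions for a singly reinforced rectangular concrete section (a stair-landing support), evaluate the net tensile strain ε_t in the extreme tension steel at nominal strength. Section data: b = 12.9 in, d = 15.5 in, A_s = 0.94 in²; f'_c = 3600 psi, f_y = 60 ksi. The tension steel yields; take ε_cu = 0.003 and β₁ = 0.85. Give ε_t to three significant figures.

a = A_s f_y/(0.85 f'_c b) = 1.429 in.
β₁ = 0.85, so c = a/β₁ = 1.429/0.85 = 1.681 in.
From the linear strain diagram with ε_cu = 0.003: ε_t = 0.003 (d − c)/c = 0.003 × (15.5 − 1.681)/1.681 = 0.0247.
Since ε_t ≥ 0.005, the section is tension-controlled.

ε_t ≈ 0.0247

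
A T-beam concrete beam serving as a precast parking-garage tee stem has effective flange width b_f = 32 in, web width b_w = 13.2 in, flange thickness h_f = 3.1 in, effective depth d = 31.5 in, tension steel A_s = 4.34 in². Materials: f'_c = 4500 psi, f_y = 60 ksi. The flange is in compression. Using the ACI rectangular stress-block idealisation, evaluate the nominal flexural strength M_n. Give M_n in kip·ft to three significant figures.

Tension: T = A_s f_y = 4.34 × 60 = 260.4 kips.
Try a within the flange: a = T/(0.85 f'_c b_f) = 260.4/(0.85 × 4.5 × 32) = 2.127 in.
Since a = 2.127 ≤ h_f = 3.1 in, the stress block lies entirely in the flange; analyse as a rectangular beam of width b_f.
M_n = T(d − a/2) = 260.4 × (31.5 − 1.0635) = 7925.7 kip·in.
M_n = 7925.7/12 = 660.48 kip·ft.

M_n ≈ 660 kip·ft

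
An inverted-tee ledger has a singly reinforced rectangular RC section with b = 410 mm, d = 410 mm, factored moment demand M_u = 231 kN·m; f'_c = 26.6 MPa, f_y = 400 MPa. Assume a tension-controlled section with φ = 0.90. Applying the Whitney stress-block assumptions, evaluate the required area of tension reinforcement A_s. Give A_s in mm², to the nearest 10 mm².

A_s ≈ 1720 mm²

M_n = M_u/φ = 231/0.90 = 256.667 kN·m.
With M_n = 0.85 f'_c a b (d − a/2), solve the quadratic for a:
a = d − √(d² − 2M_n/(0.85 f'_c b)) = 410 − √(410² − 2 × 256.667×10⁶/(0.85 × 26.6 × 410)) = 74.25 mm.
A_s = 0.85 f'_c a b / f_y = 0.85 × 26.6 × 74.25 × 410 / 400 = 1720.8 mm².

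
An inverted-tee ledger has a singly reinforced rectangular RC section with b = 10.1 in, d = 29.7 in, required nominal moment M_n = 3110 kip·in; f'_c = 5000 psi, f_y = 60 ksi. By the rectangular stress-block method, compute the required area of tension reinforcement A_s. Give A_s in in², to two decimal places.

A_s ≈ 1.82 in²

From M_n = 0.85 f'_c a b (d − a/2):
a = d − √(d² − 2M_n/(0.85 f'_c b)) = 29.7 − √(29.7² − 2 × 3110/(0.85 × 5 × 10.1)) = 2.549 in.
A_s = 0.85 f'_c a b / f_y = 0.85 × 5 × 2.549 × 10.1 / 60 = 1.824 in².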